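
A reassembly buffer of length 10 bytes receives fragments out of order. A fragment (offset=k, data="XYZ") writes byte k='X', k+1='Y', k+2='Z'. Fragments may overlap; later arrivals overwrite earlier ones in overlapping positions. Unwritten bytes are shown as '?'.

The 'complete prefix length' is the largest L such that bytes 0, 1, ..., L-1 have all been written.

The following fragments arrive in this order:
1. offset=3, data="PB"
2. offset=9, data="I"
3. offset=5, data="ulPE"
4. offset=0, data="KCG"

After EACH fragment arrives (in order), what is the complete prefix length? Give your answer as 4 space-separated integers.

Fragment 1: offset=3 data="PB" -> buffer=???PB????? -> prefix_len=0
Fragment 2: offset=9 data="I" -> buffer=???PB????I -> prefix_len=0
Fragment 3: offset=5 data="ulPE" -> buffer=???PBulPEI -> prefix_len=0
Fragment 4: offset=0 data="KCG" -> buffer=KCGPBulPEI -> prefix_len=10

Answer: 0 0 0 10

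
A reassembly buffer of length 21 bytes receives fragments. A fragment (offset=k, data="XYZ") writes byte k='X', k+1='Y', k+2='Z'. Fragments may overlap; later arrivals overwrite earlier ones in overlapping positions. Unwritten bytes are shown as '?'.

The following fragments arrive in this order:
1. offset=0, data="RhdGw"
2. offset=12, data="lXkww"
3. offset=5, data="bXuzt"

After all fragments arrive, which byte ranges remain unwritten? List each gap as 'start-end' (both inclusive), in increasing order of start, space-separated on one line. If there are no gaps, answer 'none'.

Answer: 10-11 17-20

Derivation:
Fragment 1: offset=0 len=5
Fragment 2: offset=12 len=5
Fragment 3: offset=5 len=5
Gaps: 10-11 17-20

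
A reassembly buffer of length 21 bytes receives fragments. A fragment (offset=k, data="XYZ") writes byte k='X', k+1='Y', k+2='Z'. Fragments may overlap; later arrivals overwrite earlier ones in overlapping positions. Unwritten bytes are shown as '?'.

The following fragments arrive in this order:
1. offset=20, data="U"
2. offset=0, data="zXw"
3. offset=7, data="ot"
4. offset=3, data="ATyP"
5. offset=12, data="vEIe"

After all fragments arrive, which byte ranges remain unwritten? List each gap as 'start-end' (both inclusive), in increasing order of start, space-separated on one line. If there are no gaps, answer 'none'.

Fragment 1: offset=20 len=1
Fragment 2: offset=0 len=3
Fragment 3: offset=7 len=2
Fragment 4: offset=3 len=4
Fragment 5: offset=12 len=4
Gaps: 9-11 16-19

Answer: 9-11 16-19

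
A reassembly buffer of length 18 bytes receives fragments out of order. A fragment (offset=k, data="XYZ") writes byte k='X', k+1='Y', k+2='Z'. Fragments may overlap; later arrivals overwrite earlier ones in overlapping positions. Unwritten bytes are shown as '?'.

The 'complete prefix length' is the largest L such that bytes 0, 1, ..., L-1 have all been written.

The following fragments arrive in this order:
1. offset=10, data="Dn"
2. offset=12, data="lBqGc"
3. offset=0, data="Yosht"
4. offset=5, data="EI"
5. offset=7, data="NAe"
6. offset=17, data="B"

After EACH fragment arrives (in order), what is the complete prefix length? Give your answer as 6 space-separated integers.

Answer: 0 0 5 7 17 18

Derivation:
Fragment 1: offset=10 data="Dn" -> buffer=??????????Dn?????? -> prefix_len=0
Fragment 2: offset=12 data="lBqGc" -> buffer=??????????DnlBqGc? -> prefix_len=0
Fragment 3: offset=0 data="Yosht" -> buffer=Yosht?????DnlBqGc? -> prefix_len=5
Fragment 4: offset=5 data="EI" -> buffer=YoshtEI???DnlBqGc? -> prefix_len=7
Fragment 5: offset=7 data="NAe" -> buffer=YoshtEINAeDnlBqGc? -> prefix_len=17
Fragment 6: offset=17 data="B" -> buffer=YoshtEINAeDnlBqGcB -> prefix_len=18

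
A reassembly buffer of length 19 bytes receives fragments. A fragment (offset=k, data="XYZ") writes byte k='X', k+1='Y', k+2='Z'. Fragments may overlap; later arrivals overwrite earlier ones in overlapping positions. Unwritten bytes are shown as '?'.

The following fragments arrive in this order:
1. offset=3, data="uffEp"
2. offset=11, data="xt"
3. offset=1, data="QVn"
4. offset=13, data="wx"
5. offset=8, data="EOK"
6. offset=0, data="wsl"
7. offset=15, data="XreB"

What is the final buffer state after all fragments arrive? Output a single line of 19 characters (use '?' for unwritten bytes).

Answer: wslnffEpEOKxtwxXreB

Derivation:
Fragment 1: offset=3 data="uffEp" -> buffer=???uffEp???????????
Fragment 2: offset=11 data="xt" -> buffer=???uffEp???xt??????
Fragment 3: offset=1 data="QVn" -> buffer=?QVnffEp???xt??????
Fragment 4: offset=13 data="wx" -> buffer=?QVnffEp???xtwx????
Fragment 5: offset=8 data="EOK" -> buffer=?QVnffEpEOKxtwx????
Fragment 6: offset=0 data="wsl" -> buffer=wslnffEpEOKxtwx????
Fragment 7: offset=15 data="XreB" -> buffer=wslnffEpEOKxtwxXreB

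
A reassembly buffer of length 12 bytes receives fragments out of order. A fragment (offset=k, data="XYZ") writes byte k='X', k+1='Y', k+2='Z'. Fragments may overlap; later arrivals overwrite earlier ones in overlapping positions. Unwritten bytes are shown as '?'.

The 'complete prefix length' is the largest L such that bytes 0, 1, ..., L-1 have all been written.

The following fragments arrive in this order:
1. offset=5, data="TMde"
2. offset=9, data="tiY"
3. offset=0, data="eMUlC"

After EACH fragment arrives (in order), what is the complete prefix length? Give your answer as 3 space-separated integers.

Answer: 0 0 12

Derivation:
Fragment 1: offset=5 data="TMde" -> buffer=?????TMde??? -> prefix_len=0
Fragment 2: offset=9 data="tiY" -> buffer=?????TMdetiY -> prefix_len=0
Fragment 3: offset=0 data="eMUlC" -> buffer=eMUlCTMdetiY -> prefix_len=12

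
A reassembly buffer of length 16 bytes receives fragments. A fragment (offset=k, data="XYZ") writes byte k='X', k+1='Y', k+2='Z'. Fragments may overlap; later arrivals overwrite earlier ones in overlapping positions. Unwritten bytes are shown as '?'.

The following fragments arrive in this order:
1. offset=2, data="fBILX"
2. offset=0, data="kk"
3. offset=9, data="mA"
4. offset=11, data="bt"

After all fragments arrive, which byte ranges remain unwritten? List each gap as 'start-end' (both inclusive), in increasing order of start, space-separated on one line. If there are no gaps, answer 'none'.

Answer: 7-8 13-15

Derivation:
Fragment 1: offset=2 len=5
Fragment 2: offset=0 len=2
Fragment 3: offset=9 len=2
Fragment 4: offset=11 len=2
Gaps: 7-8 13-15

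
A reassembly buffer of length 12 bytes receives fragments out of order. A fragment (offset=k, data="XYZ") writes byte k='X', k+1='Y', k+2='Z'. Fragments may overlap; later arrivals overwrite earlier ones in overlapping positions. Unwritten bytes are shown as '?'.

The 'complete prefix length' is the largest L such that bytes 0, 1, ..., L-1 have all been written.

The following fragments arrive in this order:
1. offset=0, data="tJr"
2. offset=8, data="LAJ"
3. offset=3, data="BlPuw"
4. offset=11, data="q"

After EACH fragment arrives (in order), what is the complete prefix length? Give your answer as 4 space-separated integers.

Answer: 3 3 11 12

Derivation:
Fragment 1: offset=0 data="tJr" -> buffer=tJr????????? -> prefix_len=3
Fragment 2: offset=8 data="LAJ" -> buffer=tJr?????LAJ? -> prefix_len=3
Fragment 3: offset=3 data="BlPuw" -> buffer=tJrBlPuwLAJ? -> prefix_len=11
Fragment 4: offset=11 data="q" -> buffer=tJrBlPuwLAJq -> prefix_len=12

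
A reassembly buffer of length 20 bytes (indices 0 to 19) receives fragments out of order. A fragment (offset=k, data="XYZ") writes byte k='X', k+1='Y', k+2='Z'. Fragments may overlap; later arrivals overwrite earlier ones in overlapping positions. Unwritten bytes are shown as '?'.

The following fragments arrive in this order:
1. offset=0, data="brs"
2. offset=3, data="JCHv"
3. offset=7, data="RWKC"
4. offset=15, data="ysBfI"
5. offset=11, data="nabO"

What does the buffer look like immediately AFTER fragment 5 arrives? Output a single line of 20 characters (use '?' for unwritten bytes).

Answer: brsJCHvRWKCnabOysBfI

Derivation:
Fragment 1: offset=0 data="brs" -> buffer=brs?????????????????
Fragment 2: offset=3 data="JCHv" -> buffer=brsJCHv?????????????
Fragment 3: offset=7 data="RWKC" -> buffer=brsJCHvRWKC?????????
Fragment 4: offset=15 data="ysBfI" -> buffer=brsJCHvRWKC????ysBfI
Fragment 5: offset=11 data="nabO" -> buffer=brsJCHvRWKCnabOysBfI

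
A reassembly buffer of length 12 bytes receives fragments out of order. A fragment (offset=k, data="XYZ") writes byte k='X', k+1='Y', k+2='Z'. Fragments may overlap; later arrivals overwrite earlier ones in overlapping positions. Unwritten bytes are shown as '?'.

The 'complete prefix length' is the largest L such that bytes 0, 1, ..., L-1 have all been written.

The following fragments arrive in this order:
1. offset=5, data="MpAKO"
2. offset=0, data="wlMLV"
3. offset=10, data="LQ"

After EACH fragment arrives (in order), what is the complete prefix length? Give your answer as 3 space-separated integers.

Fragment 1: offset=5 data="MpAKO" -> buffer=?????MpAKO?? -> prefix_len=0
Fragment 2: offset=0 data="wlMLV" -> buffer=wlMLVMpAKO?? -> prefix_len=10
Fragment 3: offset=10 data="LQ" -> buffer=wlMLVMpAKOLQ -> prefix_len=12

Answer: 0 10 12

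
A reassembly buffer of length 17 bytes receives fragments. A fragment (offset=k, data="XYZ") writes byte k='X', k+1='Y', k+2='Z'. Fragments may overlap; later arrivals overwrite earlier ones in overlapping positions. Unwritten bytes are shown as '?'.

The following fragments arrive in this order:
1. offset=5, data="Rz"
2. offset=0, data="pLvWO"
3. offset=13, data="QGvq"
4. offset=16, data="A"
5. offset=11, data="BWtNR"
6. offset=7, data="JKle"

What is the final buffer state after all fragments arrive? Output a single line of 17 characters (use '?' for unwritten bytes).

Answer: pLvWORzJKleBWtNRA

Derivation:
Fragment 1: offset=5 data="Rz" -> buffer=?????Rz??????????
Fragment 2: offset=0 data="pLvWO" -> buffer=pLvWORz??????????
Fragment 3: offset=13 data="QGvq" -> buffer=pLvWORz??????QGvq
Fragment 4: offset=16 data="A" -> buffer=pLvWORz??????QGvA
Fragment 5: offset=11 data="BWtNR" -> buffer=pLvWORz????BWtNRA
Fragment 6: offset=7 data="JKle" -> buffer=pLvWORzJKleBWtNRA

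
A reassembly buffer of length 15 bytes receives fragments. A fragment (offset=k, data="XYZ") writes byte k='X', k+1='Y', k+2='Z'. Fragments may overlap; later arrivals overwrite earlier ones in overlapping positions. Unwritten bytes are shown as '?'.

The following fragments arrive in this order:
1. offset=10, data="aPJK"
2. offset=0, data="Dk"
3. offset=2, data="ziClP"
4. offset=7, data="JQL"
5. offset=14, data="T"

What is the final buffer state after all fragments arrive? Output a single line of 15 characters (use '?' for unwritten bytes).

Answer: DkziClPJQLaPJKT

Derivation:
Fragment 1: offset=10 data="aPJK" -> buffer=??????????aPJK?
Fragment 2: offset=0 data="Dk" -> buffer=Dk????????aPJK?
Fragment 3: offset=2 data="ziClP" -> buffer=DkziClP???aPJK?
Fragment 4: offset=7 data="JQL" -> buffer=DkziClPJQLaPJK?
Fragment 5: offset=14 data="T" -> buffer=DkziClPJQLaPJKT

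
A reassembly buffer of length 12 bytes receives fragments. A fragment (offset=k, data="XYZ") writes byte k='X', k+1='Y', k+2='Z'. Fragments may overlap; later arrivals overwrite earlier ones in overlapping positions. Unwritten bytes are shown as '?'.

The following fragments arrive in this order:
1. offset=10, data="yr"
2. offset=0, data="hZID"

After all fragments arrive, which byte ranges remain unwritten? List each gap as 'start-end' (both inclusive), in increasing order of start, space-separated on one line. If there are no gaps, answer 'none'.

Answer: 4-9

Derivation:
Fragment 1: offset=10 len=2
Fragment 2: offset=0 len=4
Gaps: 4-9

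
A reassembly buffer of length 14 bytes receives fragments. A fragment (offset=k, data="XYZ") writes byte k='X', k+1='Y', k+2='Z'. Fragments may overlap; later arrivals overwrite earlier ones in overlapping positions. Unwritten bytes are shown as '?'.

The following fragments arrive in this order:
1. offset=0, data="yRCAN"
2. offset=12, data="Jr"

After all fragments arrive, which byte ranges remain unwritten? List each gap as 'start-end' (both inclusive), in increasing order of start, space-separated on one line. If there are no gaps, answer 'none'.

Fragment 1: offset=0 len=5
Fragment 2: offset=12 len=2
Gaps: 5-11

Answer: 5-11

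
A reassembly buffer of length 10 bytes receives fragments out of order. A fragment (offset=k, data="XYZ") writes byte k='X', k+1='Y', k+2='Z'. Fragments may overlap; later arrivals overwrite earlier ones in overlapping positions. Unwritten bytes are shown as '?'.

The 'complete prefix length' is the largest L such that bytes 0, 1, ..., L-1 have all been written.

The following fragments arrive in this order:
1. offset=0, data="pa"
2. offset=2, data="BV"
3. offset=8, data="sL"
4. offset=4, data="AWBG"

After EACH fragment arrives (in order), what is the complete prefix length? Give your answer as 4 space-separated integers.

Fragment 1: offset=0 data="pa" -> buffer=pa???????? -> prefix_len=2
Fragment 2: offset=2 data="BV" -> buffer=paBV?????? -> prefix_len=4
Fragment 3: offset=8 data="sL" -> buffer=paBV????sL -> prefix_len=4
Fragment 4: offset=4 data="AWBG" -> buffer=paBVAWBGsL -> prefix_len=10

Answer: 2 4 4 10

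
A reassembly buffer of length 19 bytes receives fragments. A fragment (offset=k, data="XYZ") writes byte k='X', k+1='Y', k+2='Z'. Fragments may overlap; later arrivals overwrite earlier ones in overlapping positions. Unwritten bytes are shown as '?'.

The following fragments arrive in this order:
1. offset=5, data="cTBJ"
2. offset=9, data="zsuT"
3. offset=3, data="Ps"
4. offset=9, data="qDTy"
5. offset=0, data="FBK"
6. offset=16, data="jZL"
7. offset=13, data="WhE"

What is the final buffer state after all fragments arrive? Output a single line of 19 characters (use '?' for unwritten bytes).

Answer: FBKPscTBJqDTyWhEjZL

Derivation:
Fragment 1: offset=5 data="cTBJ" -> buffer=?????cTBJ??????????
Fragment 2: offset=9 data="zsuT" -> buffer=?????cTBJzsuT??????
Fragment 3: offset=3 data="Ps" -> buffer=???PscTBJzsuT??????
Fragment 4: offset=9 data="qDTy" -> buffer=???PscTBJqDTy??????
Fragment 5: offset=0 data="FBK" -> buffer=FBKPscTBJqDTy??????
Fragment 6: offset=16 data="jZL" -> buffer=FBKPscTBJqDTy???jZL
Fragment 7: offset=13 data="WhE" -> buffer=FBKPscTBJqDTyWhEjZL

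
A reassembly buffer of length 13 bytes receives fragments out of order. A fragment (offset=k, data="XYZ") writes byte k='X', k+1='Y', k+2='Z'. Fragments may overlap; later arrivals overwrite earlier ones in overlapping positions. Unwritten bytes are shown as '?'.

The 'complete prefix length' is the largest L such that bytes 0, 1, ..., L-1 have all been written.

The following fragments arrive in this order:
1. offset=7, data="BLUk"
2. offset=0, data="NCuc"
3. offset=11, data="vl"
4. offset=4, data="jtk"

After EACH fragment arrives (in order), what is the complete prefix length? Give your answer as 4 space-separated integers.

Fragment 1: offset=7 data="BLUk" -> buffer=???????BLUk?? -> prefix_len=0
Fragment 2: offset=0 data="NCuc" -> buffer=NCuc???BLUk?? -> prefix_len=4
Fragment 3: offset=11 data="vl" -> buffer=NCuc???BLUkvl -> prefix_len=4
Fragment 4: offset=4 data="jtk" -> buffer=NCucjtkBLUkvl -> prefix_len=13

Answer: 0 4 4 13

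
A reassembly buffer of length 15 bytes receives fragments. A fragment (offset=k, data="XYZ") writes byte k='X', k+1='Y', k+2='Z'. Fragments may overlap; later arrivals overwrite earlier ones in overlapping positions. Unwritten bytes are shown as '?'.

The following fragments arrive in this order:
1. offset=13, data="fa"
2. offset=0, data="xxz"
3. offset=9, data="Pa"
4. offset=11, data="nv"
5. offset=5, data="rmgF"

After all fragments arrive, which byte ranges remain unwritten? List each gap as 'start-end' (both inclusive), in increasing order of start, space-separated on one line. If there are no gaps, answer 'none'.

Answer: 3-4

Derivation:
Fragment 1: offset=13 len=2
Fragment 2: offset=0 len=3
Fragment 3: offset=9 len=2
Fragment 4: offset=11 len=2
Fragment 5: offset=5 len=4
Gaps: 3-4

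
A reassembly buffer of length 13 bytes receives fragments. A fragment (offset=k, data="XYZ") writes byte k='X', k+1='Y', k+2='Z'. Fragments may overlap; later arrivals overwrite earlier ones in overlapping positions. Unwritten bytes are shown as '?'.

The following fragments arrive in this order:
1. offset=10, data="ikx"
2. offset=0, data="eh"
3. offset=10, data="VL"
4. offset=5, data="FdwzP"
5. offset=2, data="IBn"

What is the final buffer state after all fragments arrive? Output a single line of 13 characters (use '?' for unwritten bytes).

Fragment 1: offset=10 data="ikx" -> buffer=??????????ikx
Fragment 2: offset=0 data="eh" -> buffer=eh????????ikx
Fragment 3: offset=10 data="VL" -> buffer=eh????????VLx
Fragment 4: offset=5 data="FdwzP" -> buffer=eh???FdwzPVLx
Fragment 5: offset=2 data="IBn" -> buffer=ehIBnFdwzPVLx

Answer: ehIBnFdwzPVLx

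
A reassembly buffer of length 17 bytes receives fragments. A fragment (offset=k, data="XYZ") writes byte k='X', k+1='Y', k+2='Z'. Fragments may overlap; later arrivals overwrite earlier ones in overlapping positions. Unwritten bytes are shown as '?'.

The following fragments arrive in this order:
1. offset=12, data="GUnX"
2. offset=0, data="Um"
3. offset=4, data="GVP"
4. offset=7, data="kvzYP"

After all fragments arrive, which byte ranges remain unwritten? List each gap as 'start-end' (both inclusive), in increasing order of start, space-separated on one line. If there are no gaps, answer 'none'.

Answer: 2-3 16-16

Derivation:
Fragment 1: offset=12 len=4
Fragment 2: offset=0 len=2
Fragment 3: offset=4 len=3
Fragment 4: offset=7 len=5
Gaps: 2-3 16-16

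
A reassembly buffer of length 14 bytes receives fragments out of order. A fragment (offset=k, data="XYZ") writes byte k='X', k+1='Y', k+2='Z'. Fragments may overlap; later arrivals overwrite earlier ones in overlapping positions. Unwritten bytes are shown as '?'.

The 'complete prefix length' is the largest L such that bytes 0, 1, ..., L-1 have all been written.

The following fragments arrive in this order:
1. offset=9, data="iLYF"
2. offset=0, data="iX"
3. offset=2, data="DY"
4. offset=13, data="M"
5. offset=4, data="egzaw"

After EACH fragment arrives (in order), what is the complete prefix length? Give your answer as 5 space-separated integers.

Fragment 1: offset=9 data="iLYF" -> buffer=?????????iLYF? -> prefix_len=0
Fragment 2: offset=0 data="iX" -> buffer=iX???????iLYF? -> prefix_len=2
Fragment 3: offset=2 data="DY" -> buffer=iXDY?????iLYF? -> prefix_len=4
Fragment 4: offset=13 data="M" -> buffer=iXDY?????iLYFM -> prefix_len=4
Fragment 5: offset=4 data="egzaw" -> buffer=iXDYegzawiLYFM -> prefix_len=14

Answer: 0 2 4 4 14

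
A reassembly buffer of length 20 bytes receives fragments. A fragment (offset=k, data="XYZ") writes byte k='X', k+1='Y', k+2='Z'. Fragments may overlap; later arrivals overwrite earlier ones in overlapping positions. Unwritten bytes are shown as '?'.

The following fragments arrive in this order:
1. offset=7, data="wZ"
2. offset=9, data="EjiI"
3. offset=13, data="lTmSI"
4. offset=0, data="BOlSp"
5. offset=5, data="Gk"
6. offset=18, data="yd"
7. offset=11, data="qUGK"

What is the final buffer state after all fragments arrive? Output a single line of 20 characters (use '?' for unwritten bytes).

Fragment 1: offset=7 data="wZ" -> buffer=???????wZ???????????
Fragment 2: offset=9 data="EjiI" -> buffer=???????wZEjiI???????
Fragment 3: offset=13 data="lTmSI" -> buffer=???????wZEjiIlTmSI??
Fragment 4: offset=0 data="BOlSp" -> buffer=BOlSp??wZEjiIlTmSI??
Fragment 5: offset=5 data="Gk" -> buffer=BOlSpGkwZEjiIlTmSI??
Fragment 6: offset=18 data="yd" -> buffer=BOlSpGkwZEjiIlTmSIyd
Fragment 7: offset=11 data="qUGK" -> buffer=BOlSpGkwZEjqUGKmSIyd

Answer: BOlSpGkwZEjqUGKmSIyd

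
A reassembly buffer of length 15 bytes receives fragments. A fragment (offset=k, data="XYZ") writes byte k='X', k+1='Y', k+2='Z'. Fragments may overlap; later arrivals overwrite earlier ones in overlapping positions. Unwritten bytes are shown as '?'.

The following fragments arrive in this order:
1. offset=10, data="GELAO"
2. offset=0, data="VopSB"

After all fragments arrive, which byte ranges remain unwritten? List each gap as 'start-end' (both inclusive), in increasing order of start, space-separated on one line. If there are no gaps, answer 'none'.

Fragment 1: offset=10 len=5
Fragment 2: offset=0 len=5
Gaps: 5-9

Answer: 5-9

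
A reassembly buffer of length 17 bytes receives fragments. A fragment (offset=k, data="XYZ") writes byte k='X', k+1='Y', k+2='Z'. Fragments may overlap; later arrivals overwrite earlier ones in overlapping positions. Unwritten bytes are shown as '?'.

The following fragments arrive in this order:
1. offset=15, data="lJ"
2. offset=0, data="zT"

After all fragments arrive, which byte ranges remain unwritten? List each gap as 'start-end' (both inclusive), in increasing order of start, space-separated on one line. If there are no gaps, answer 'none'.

Fragment 1: offset=15 len=2
Fragment 2: offset=0 len=2
Gaps: 2-14

Answer: 2-14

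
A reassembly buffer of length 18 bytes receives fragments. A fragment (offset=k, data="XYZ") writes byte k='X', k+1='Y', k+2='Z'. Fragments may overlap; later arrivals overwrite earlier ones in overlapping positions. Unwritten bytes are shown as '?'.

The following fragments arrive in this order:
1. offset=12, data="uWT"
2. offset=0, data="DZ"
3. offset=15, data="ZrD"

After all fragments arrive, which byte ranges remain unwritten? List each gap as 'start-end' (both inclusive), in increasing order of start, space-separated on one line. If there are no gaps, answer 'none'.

Fragment 1: offset=12 len=3
Fragment 2: offset=0 len=2
Fragment 3: offset=15 len=3
Gaps: 2-11

Answer: 2-11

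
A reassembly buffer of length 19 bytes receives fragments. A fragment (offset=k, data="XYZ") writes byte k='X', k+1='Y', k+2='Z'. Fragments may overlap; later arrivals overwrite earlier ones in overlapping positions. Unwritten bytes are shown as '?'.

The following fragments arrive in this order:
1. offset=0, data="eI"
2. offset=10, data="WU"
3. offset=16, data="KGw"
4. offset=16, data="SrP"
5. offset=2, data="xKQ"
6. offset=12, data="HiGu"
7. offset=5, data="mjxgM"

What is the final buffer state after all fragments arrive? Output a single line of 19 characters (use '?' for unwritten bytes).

Fragment 1: offset=0 data="eI" -> buffer=eI?????????????????
Fragment 2: offset=10 data="WU" -> buffer=eI????????WU???????
Fragment 3: offset=16 data="KGw" -> buffer=eI????????WU????KGw
Fragment 4: offset=16 data="SrP" -> buffer=eI????????WU????SrP
Fragment 5: offset=2 data="xKQ" -> buffer=eIxKQ?????WU????SrP
Fragment 6: offset=12 data="HiGu" -> buffer=eIxKQ?????WUHiGuSrP
Fragment 7: offset=5 data="mjxgM" -> buffer=eIxKQmjxgMWUHiGuSrP

Answer: eIxKQmjxgMWUHiGuSrP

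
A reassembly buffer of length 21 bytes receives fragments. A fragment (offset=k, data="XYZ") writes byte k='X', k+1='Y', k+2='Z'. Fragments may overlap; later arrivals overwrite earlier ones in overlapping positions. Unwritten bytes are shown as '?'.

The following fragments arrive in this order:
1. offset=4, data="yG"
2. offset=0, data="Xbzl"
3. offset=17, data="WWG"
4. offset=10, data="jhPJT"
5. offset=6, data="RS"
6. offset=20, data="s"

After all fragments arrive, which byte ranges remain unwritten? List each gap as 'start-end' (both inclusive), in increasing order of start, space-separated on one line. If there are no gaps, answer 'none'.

Answer: 8-9 15-16

Derivation:
Fragment 1: offset=4 len=2
Fragment 2: offset=0 len=4
Fragment 3: offset=17 len=3
Fragment 4: offset=10 len=5
Fragment 5: offset=6 len=2
Fragment 6: offset=20 len=1
Gaps: 8-9 15-16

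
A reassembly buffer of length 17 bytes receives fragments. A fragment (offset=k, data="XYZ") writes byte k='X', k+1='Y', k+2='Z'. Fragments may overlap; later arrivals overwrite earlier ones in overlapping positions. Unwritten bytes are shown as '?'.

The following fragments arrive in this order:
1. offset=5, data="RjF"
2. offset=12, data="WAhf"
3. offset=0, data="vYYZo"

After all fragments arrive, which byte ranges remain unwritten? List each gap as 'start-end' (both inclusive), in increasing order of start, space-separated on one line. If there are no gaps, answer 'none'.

Answer: 8-11 16-16

Derivation:
Fragment 1: offset=5 len=3
Fragment 2: offset=12 len=4
Fragment 3: offset=0 len=5
Gaps: 8-11 16-16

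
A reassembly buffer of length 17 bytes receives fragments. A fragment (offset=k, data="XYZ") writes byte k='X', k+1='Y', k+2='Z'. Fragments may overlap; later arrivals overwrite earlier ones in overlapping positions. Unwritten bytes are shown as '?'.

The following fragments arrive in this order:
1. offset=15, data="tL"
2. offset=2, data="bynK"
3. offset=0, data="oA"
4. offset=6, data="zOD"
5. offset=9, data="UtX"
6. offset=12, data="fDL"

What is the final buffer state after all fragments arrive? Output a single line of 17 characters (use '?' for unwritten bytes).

Fragment 1: offset=15 data="tL" -> buffer=???????????????tL
Fragment 2: offset=2 data="bynK" -> buffer=??bynK?????????tL
Fragment 3: offset=0 data="oA" -> buffer=oAbynK?????????tL
Fragment 4: offset=6 data="zOD" -> buffer=oAbynKzOD??????tL
Fragment 5: offset=9 data="UtX" -> buffer=oAbynKzODUtX???tL
Fragment 6: offset=12 data="fDL" -> buffer=oAbynKzODUtXfDLtL

Answer: oAbynKzODUtXfDLtL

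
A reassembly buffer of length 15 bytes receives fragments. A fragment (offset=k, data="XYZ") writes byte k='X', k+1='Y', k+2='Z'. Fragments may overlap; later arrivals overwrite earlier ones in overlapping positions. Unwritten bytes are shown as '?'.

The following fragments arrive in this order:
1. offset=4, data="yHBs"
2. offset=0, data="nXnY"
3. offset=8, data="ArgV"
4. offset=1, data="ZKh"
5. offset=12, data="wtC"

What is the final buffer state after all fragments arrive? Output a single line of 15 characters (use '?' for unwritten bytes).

Answer: nZKhyHBsArgVwtC

Derivation:
Fragment 1: offset=4 data="yHBs" -> buffer=????yHBs???????
Fragment 2: offset=0 data="nXnY" -> buffer=nXnYyHBs???????
Fragment 3: offset=8 data="ArgV" -> buffer=nXnYyHBsArgV???
Fragment 4: offset=1 data="ZKh" -> buffer=nZKhyHBsArgV???
Fragment 5: offset=12 data="wtC" -> buffer=nZKhyHBsArgVwtC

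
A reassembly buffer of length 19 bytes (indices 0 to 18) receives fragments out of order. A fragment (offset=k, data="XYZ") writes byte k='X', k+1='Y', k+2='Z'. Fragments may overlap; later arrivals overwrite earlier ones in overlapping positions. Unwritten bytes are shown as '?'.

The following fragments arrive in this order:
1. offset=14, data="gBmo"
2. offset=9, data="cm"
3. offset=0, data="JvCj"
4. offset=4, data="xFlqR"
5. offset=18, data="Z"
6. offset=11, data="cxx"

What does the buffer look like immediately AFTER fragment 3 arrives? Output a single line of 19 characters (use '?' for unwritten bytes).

Answer: JvCj?????cm???gBmo?

Derivation:
Fragment 1: offset=14 data="gBmo" -> buffer=??????????????gBmo?
Fragment 2: offset=9 data="cm" -> buffer=?????????cm???gBmo?
Fragment 3: offset=0 data="JvCj" -> buffer=JvCj?????cm???gBmo?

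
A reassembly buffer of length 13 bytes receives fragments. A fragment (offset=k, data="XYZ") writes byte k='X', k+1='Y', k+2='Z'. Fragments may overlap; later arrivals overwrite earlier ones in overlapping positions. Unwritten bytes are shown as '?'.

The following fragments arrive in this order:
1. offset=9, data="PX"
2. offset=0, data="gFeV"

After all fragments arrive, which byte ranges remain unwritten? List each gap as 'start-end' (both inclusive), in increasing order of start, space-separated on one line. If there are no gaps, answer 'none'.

Fragment 1: offset=9 len=2
Fragment 2: offset=0 len=4
Gaps: 4-8 11-12

Answer: 4-8 11-12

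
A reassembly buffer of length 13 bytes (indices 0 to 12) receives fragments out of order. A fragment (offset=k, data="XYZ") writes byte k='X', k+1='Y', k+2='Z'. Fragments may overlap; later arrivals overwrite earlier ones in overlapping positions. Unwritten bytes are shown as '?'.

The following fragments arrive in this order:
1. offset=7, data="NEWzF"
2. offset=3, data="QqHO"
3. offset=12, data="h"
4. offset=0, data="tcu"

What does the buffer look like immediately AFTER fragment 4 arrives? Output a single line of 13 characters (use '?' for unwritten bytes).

Answer: tcuQqHONEWzFh

Derivation:
Fragment 1: offset=7 data="NEWzF" -> buffer=???????NEWzF?
Fragment 2: offset=3 data="QqHO" -> buffer=???QqHONEWzF?
Fragment 3: offset=12 data="h" -> buffer=???QqHONEWzFh
Fragment 4: offset=0 data="tcu" -> buffer=tcuQqHONEWzFh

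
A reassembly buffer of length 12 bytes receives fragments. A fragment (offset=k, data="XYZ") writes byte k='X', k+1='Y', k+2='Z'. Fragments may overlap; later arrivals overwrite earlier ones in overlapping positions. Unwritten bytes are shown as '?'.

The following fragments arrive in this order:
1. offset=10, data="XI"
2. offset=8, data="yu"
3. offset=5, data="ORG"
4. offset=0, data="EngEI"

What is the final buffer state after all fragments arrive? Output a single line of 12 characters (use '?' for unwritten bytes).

Fragment 1: offset=10 data="XI" -> buffer=??????????XI
Fragment 2: offset=8 data="yu" -> buffer=????????yuXI
Fragment 3: offset=5 data="ORG" -> buffer=?????ORGyuXI
Fragment 4: offset=0 data="EngEI" -> buffer=EngEIORGyuXI

Answer: EngEIORGyuXI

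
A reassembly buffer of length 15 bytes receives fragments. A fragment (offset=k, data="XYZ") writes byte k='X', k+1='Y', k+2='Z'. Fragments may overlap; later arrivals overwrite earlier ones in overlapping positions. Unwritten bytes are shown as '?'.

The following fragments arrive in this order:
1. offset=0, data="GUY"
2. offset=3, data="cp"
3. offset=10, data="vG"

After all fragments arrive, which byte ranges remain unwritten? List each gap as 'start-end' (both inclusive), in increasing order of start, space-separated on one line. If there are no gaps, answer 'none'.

Fragment 1: offset=0 len=3
Fragment 2: offset=3 len=2
Fragment 3: offset=10 len=2
Gaps: 5-9 12-14

Answer: 5-9 12-14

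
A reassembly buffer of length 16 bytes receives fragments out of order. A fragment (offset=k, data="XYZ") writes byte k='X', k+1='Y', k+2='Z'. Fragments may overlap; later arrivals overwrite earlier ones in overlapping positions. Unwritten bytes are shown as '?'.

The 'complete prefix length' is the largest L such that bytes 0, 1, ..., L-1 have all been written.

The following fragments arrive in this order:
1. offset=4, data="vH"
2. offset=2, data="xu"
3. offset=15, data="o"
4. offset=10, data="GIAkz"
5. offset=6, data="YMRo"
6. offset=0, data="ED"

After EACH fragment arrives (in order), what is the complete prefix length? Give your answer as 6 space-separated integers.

Fragment 1: offset=4 data="vH" -> buffer=????vH?????????? -> prefix_len=0
Fragment 2: offset=2 data="xu" -> buffer=??xuvH?????????? -> prefix_len=0
Fragment 3: offset=15 data="o" -> buffer=??xuvH?????????o -> prefix_len=0
Fragment 4: offset=10 data="GIAkz" -> buffer=??xuvH????GIAkzo -> prefix_len=0
Fragment 5: offset=6 data="YMRo" -> buffer=??xuvHYMRoGIAkzo -> prefix_len=0
Fragment 6: offset=0 data="ED" -> buffer=EDxuvHYMRoGIAkzo -> prefix_len=16

Answer: 0 0 0 0 0 16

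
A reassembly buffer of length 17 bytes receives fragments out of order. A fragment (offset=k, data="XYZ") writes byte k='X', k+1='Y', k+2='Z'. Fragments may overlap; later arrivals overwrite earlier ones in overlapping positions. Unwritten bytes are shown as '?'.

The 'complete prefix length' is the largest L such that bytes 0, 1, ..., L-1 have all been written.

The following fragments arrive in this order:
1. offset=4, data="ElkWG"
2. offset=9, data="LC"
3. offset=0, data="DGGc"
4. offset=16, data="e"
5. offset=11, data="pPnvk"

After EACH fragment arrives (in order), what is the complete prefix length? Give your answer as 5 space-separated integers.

Answer: 0 0 11 11 17

Derivation:
Fragment 1: offset=4 data="ElkWG" -> buffer=????ElkWG???????? -> prefix_len=0
Fragment 2: offset=9 data="LC" -> buffer=????ElkWGLC?????? -> prefix_len=0
Fragment 3: offset=0 data="DGGc" -> buffer=DGGcElkWGLC?????? -> prefix_len=11
Fragment 4: offset=16 data="e" -> buffer=DGGcElkWGLC?????e -> prefix_len=11
Fragment 5: offset=11 data="pPnvk" -> buffer=DGGcElkWGLCpPnvke -> prefix_len=17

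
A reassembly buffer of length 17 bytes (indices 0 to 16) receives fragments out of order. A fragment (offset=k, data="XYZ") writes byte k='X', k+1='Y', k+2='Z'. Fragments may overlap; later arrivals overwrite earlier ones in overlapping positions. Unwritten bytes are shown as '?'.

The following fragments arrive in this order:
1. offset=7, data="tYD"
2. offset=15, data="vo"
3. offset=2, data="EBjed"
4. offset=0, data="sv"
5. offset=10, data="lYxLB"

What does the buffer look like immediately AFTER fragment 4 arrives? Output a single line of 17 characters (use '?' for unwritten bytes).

Fragment 1: offset=7 data="tYD" -> buffer=???????tYD???????
Fragment 2: offset=15 data="vo" -> buffer=???????tYD?????vo
Fragment 3: offset=2 data="EBjed" -> buffer=??EBjedtYD?????vo
Fragment 4: offset=0 data="sv" -> buffer=svEBjedtYD?????vo

Answer: svEBjedtYD?????vo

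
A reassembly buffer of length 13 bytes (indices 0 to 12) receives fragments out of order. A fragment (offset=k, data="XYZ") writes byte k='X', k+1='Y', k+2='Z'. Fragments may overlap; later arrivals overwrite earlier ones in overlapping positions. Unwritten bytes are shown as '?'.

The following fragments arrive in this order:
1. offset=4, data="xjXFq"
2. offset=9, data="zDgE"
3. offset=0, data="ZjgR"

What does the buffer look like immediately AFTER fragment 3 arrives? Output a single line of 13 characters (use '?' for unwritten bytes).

Answer: ZjgRxjXFqzDgE

Derivation:
Fragment 1: offset=4 data="xjXFq" -> buffer=????xjXFq????
Fragment 2: offset=9 data="zDgE" -> buffer=????xjXFqzDgE
Fragment 3: offset=0 data="ZjgR" -> buffer=ZjgRxjXFqzDgE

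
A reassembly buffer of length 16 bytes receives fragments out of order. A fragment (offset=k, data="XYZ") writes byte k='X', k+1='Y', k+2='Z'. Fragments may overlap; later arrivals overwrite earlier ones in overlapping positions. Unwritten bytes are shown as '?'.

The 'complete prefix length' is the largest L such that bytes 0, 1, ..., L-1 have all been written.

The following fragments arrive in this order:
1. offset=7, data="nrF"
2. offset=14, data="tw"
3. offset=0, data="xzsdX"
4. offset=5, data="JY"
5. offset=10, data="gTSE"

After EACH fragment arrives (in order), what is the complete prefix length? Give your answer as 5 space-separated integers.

Fragment 1: offset=7 data="nrF" -> buffer=???????nrF?????? -> prefix_len=0
Fragment 2: offset=14 data="tw" -> buffer=???????nrF????tw -> prefix_len=0
Fragment 3: offset=0 data="xzsdX" -> buffer=xzsdX??nrF????tw -> prefix_len=5
Fragment 4: offset=5 data="JY" -> buffer=xzsdXJYnrF????tw -> prefix_len=10
Fragment 5: offset=10 data="gTSE" -> buffer=xzsdXJYnrFgTSEtw -> prefix_len=16

Answer: 0 0 5 10 16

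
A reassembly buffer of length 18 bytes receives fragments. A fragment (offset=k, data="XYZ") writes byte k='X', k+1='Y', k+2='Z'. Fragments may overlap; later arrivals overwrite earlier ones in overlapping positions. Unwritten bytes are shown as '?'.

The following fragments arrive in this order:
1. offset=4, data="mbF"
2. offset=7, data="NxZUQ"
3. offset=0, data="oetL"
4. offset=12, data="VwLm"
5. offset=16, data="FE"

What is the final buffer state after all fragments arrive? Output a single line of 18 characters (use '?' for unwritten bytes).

Answer: oetLmbFNxZUQVwLmFE

Derivation:
Fragment 1: offset=4 data="mbF" -> buffer=????mbF???????????
Fragment 2: offset=7 data="NxZUQ" -> buffer=????mbFNxZUQ??????
Fragment 3: offset=0 data="oetL" -> buffer=oetLmbFNxZUQ??????
Fragment 4: offset=12 data="VwLm" -> buffer=oetLmbFNxZUQVwLm??
Fragment 5: offset=16 data="FE" -> buffer=oetLmbFNxZUQVwLmFE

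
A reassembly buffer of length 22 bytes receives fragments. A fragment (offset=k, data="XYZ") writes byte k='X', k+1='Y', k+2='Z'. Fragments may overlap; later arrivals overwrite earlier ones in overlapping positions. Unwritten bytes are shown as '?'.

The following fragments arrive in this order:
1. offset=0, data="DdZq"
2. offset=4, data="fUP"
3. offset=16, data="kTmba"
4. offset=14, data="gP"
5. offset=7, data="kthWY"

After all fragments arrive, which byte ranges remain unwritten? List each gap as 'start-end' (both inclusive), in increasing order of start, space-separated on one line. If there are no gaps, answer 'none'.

Answer: 12-13 21-21

Derivation:
Fragment 1: offset=0 len=4
Fragment 2: offset=4 len=3
Fragment 3: offset=16 len=5
Fragment 4: offset=14 len=2
Fragment 5: offset=7 len=5
Gaps: 12-13 21-21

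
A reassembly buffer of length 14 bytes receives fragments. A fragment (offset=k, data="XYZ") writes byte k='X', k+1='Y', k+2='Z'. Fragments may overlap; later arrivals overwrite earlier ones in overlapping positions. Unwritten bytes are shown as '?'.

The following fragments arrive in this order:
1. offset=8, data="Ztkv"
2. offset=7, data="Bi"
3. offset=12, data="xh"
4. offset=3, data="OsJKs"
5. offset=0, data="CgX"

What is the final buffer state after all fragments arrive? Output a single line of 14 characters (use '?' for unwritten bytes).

Answer: CgXOsJKsitkvxh

Derivation:
Fragment 1: offset=8 data="Ztkv" -> buffer=????????Ztkv??
Fragment 2: offset=7 data="Bi" -> buffer=???????Bitkv??
Fragment 3: offset=12 data="xh" -> buffer=???????Bitkvxh
Fragment 4: offset=3 data="OsJKs" -> buffer=???OsJKsitkvxh
Fragment 5: offset=0 data="CgX" -> buffer=CgXOsJKsitkvxh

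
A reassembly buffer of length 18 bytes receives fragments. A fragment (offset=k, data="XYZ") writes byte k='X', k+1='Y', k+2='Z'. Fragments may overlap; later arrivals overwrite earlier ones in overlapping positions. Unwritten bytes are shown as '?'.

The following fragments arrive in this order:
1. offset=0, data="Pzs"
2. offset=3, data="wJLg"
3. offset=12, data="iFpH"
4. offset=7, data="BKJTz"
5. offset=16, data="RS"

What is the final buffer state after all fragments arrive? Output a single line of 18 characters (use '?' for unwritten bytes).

Fragment 1: offset=0 data="Pzs" -> buffer=Pzs???????????????
Fragment 2: offset=3 data="wJLg" -> buffer=PzswJLg???????????
Fragment 3: offset=12 data="iFpH" -> buffer=PzswJLg?????iFpH??
Fragment 4: offset=7 data="BKJTz" -> buffer=PzswJLgBKJTziFpH??
Fragment 5: offset=16 data="RS" -> buffer=PzswJLgBKJTziFpHRS

Answer: PzswJLgBKJTziFpHRS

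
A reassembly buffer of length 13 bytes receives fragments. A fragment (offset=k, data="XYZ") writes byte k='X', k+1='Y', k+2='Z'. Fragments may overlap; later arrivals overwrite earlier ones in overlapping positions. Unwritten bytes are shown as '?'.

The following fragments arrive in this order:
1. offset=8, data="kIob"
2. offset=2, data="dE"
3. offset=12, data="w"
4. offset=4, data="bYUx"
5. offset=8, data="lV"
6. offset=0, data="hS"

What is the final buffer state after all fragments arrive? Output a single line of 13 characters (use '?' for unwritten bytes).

Answer: hSdEbYUxlVobw

Derivation:
Fragment 1: offset=8 data="kIob" -> buffer=????????kIob?
Fragment 2: offset=2 data="dE" -> buffer=??dE????kIob?
Fragment 3: offset=12 data="w" -> buffer=??dE????kIobw
Fragment 4: offset=4 data="bYUx" -> buffer=??dEbYUxkIobw
Fragment 5: offset=8 data="lV" -> buffer=??dEbYUxlVobw
Fragment 6: offset=0 data="hS" -> buffer=hSdEbYUxlVobw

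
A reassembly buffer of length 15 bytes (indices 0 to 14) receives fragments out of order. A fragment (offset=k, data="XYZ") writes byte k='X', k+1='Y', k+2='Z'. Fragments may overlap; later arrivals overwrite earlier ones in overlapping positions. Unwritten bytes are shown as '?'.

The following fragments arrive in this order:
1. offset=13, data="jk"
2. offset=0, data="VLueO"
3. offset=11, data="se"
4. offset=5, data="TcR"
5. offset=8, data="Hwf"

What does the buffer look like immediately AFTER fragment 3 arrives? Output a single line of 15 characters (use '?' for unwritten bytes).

Answer: VLueO??????sejk

Derivation:
Fragment 1: offset=13 data="jk" -> buffer=?????????????jk
Fragment 2: offset=0 data="VLueO" -> buffer=VLueO????????jk
Fragment 3: offset=11 data="se" -> buffer=VLueO??????sejk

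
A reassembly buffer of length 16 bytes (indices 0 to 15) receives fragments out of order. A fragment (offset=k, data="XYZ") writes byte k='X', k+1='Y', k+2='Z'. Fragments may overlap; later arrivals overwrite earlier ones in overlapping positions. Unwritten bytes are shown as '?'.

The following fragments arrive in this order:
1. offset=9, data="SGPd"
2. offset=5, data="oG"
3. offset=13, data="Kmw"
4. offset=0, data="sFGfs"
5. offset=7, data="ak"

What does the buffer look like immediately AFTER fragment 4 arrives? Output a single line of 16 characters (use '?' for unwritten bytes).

Answer: sFGfsoG??SGPdKmw

Derivation:
Fragment 1: offset=9 data="SGPd" -> buffer=?????????SGPd???
Fragment 2: offset=5 data="oG" -> buffer=?????oG??SGPd???
Fragment 3: offset=13 data="Kmw" -> buffer=?????oG??SGPdKmw
Fragment 4: offset=0 data="sFGfs" -> buffer=sFGfsoG??SGPdKmw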